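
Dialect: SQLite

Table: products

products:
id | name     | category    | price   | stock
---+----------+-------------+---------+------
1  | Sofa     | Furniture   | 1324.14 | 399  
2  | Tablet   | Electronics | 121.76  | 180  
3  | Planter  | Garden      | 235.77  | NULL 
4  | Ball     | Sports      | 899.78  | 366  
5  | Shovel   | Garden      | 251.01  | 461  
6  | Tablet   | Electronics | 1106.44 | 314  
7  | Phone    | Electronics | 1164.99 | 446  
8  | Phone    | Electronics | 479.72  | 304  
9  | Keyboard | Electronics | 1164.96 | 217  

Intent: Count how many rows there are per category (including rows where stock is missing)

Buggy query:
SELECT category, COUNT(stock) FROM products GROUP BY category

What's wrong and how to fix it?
Bug: COUNT(column) counts non-NULL values only; rows with NULL stock aren't counted

Fix: Use COUNT(*) to count all rows regardless of NULL

Corrected query:
SELECT category, COUNT(*) FROM products GROUP BY category

Result:
category    | COUNT(*)
------------+---------
Electronics | 5       
Furniture   | 1       
Garden      | 2       
Sports      | 1       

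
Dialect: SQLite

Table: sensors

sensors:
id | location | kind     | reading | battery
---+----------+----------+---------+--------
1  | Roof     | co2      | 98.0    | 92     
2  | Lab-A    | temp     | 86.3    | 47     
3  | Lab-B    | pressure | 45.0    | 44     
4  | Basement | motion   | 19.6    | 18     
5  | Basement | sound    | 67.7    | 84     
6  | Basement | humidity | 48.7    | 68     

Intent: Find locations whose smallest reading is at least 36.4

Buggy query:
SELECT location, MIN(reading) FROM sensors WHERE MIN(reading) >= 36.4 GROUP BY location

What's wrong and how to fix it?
Bug: MIN() in WHERE is a misuse of aggregate

Fix: Replace WHERE with HAVING after the GROUP BY

Corrected query:
SELECT location, MIN(reading) FROM sensors GROUP BY location HAVING MIN(reading) >= 36.4

Result:
location | MIN(reading)
---------+-------------
Lab-A    | 86.3        
Lab-B    | 45          
Roof     | 98          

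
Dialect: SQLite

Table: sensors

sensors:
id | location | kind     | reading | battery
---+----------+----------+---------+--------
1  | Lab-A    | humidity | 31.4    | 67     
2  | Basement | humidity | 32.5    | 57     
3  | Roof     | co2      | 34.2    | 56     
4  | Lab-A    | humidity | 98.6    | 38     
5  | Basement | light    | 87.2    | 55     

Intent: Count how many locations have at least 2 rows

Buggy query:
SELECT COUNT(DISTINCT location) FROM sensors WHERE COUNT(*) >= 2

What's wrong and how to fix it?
Bug: COUNT(*) cannot appear in WHERE; the per-group count doesn't exist yet

Fix: Use a subquery that GROUPs and filters with HAVING, then count its rows

Corrected query:
SELECT COUNT(*) FROM (SELECT location FROM sensors GROUP BY location HAVING COUNT(*) >= 2)

Result:
COUNT(*)
--------
2       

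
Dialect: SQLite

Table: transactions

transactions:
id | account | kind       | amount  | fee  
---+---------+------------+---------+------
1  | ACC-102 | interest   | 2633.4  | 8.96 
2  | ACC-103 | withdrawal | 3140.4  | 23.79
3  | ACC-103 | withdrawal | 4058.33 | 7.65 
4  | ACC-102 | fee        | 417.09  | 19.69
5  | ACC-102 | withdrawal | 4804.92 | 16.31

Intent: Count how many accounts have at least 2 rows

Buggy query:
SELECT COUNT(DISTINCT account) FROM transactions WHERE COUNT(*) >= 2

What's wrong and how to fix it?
Bug: WHERE filters individual rows, not groups, so a group-level COUNT is invalid there

Fix: Use a subquery that GROUPs and filters with HAVING, then count its rows

Corrected query:
SELECT COUNT(*) FROM (SELECT account FROM transactions GROUP BY account HAVING COUNT(*) >= 2)

Result:
COUNT(*)
--------
2       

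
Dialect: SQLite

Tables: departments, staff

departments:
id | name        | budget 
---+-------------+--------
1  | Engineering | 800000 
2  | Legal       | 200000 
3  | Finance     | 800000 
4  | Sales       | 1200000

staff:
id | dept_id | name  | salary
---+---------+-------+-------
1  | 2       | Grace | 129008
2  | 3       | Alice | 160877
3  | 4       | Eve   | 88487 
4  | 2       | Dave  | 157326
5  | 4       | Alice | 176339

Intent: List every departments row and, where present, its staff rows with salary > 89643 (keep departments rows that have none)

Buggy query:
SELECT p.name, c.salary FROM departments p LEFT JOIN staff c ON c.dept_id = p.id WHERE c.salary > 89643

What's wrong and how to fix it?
Bug: Filtering c.salary in WHERE discards the NULL rows produced by LEFT JOIN, turning it into an inner join

Fix: Move the right-table condition into the ON clause so unmatched parents are kept

Corrected query:
SELECT p.name, c.salary FROM departments p LEFT JOIN staff c ON c.dept_id = p.id AND c.salary > 89643

Result:
name        | salary
------------+-------
Engineering | NULL  
Legal       | 129008
Legal       | 157326
Finance     | 160877
Sales       | 176339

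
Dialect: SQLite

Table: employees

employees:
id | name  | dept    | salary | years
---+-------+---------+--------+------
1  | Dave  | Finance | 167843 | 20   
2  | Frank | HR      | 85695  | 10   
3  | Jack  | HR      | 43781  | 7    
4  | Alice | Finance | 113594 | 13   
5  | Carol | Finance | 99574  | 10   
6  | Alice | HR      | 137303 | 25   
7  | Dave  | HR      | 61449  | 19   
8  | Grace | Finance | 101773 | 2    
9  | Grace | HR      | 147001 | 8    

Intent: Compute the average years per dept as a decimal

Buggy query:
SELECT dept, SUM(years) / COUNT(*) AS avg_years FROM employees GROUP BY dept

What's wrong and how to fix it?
Bug: Both operands are integers, so '/' performs integer division and truncates

Fix: Cast one side to REAL so the division keeps the fractional part

Corrected query:
SELECT dept, SUM(years) * 1.0 / COUNT(*) AS avg_years FROM employees GROUP BY dept

Result:
dept    | avg_years
--------+----------
Finance | 11.25    
HR      | 13.8     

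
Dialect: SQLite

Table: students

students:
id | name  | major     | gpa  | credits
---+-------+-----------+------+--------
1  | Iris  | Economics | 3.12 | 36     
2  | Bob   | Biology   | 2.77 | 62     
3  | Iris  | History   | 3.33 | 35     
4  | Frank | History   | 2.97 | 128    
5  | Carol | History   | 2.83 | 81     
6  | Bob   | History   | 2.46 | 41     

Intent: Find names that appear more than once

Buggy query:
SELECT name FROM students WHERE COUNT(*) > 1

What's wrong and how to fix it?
Bug: COUNT(*) is an aggregate and cannot be used in WHERE

Fix: GROUP BY name, then filter groups with HAVING COUNT(*) > 1

Corrected query:
SELECT name FROM students GROUP BY name HAVING COUNT(*) > 1

Result:
name
----
Bob 
Iris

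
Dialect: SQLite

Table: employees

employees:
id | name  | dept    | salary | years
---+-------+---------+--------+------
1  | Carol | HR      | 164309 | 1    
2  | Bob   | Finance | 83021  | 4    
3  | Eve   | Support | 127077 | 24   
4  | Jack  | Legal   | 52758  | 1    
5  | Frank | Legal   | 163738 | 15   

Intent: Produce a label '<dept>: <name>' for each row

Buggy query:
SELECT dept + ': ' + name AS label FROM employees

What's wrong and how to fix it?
Bug: '+' is numeric addition; on text columns SQLite converts them to 0 instead of concatenating

Fix: Replace + with || to concatenate text

Corrected query:
SELECT dept || ': ' || name AS label FROM employees

Result:
label       
------------
HR: Carol   
Finance: Bob
Support: Eve
Legal: Jack 
Legal: Frank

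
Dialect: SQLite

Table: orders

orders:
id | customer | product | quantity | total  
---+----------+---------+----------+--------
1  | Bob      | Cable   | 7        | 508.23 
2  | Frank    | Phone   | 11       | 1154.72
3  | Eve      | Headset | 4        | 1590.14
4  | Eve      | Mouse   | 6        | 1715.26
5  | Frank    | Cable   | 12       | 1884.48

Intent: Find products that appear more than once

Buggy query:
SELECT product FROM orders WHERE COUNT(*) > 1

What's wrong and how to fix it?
Bug: COUNT(*) is an aggregate and cannot be used in WHERE

Fix: GROUP BY product, then filter groups with HAVING COUNT(*) > 1

Corrected query:
SELECT product FROM orders GROUP BY product HAVING COUNT(*) > 1

Result:
product
-------
Cable  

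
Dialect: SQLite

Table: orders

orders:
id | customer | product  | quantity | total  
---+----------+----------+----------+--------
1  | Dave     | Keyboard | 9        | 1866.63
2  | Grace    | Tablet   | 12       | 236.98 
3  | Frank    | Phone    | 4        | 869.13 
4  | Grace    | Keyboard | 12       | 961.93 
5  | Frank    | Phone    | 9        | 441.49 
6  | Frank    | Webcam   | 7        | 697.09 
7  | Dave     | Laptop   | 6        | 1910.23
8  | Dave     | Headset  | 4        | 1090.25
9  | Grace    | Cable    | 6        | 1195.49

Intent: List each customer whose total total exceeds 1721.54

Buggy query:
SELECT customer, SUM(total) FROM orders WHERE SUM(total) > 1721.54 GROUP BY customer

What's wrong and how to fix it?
Bug: Aggregate functions cannot appear in a WHERE clause

Fix: Move the aggregate condition to a HAVING clause

Corrected query:
SELECT customer, SUM(total) FROM orders GROUP BY customer HAVING SUM(total) > 1721.54

Result:
customer | SUM(total)
---------+-----------
Dave     | 4867.11   
Frank    | 2007.71   
Grace    | 2394.4    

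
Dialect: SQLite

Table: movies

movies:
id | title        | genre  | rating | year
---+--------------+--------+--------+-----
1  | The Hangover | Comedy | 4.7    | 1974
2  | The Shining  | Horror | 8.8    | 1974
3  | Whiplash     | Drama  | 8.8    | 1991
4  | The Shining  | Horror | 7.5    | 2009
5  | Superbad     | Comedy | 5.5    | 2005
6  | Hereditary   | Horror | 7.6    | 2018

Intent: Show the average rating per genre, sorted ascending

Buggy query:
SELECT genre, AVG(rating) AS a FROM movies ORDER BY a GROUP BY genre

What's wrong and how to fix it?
Bug: ORDER BY appears before GROUP BY; SQL clause order requires GROUP BY first

Fix: Move ORDER BY to the end, after GROUP BY

Corrected query:
SELECT genre, AVG(rating) AS a FROM movies GROUP BY genre ORDER BY a

Result:
genre  | a       
-------+---------
Comedy | 5.1     
Horror | 7.966667
Drama  | 8.8     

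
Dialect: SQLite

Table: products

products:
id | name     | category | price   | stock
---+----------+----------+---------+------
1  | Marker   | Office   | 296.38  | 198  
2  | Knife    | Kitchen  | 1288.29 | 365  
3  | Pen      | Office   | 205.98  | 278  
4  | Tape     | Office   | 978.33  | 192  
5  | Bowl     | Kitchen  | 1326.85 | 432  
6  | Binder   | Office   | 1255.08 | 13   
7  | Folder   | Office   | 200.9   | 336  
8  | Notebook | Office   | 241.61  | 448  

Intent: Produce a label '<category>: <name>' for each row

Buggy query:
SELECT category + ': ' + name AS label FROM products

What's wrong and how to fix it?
Bug: '+' is numeric addition; on text columns SQLite converts them to 0 instead of concatenating

Fix: Use the || operator for string concatenation

Corrected query:
SELECT category || ': ' || name AS label FROM products

Result:
label           
----------------
Office: Marker  
Kitchen: Knife  
Office: Pen     
Office: Tape    
Kitchen: Bowl   
Office: Binder  
Office: Folder  
Office: Notebook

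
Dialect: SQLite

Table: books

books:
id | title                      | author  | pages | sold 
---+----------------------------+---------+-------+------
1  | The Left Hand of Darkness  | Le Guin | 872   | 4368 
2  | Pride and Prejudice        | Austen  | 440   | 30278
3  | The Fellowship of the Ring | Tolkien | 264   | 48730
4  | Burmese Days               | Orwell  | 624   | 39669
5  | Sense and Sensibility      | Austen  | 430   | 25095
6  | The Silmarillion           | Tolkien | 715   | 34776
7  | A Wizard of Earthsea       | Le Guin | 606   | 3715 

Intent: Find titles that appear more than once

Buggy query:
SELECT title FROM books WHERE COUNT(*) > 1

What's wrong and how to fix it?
Bug: WHERE can't reference COUNT(*); aggregates are computed after WHERE

Fix: GROUP BY title, then filter groups with HAVING COUNT(*) > 1

Corrected query:
SELECT title FROM books GROUP BY title HAVING COUNT(*) > 1

Result:
(no rows)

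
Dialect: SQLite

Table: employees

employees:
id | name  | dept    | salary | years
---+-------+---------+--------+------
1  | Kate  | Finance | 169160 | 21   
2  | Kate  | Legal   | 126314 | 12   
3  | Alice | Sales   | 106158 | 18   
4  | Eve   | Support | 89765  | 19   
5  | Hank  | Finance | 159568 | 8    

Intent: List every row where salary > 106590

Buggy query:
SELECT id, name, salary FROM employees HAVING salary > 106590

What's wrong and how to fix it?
Bug: This is a non-aggregate query (no GROUP BY, no aggregates), so in SQLite the HAVING clause is invalid here; a row-level condition belongs in WHERE

Fix: Use WHERE for row-level filtering

Corrected query:
SELECT id, name, salary FROM employees WHERE salary > 106590

Result:
id | name | salary
---+------+-------
1  | Kate | 169160
2  | Kate | 126314
5  | Hank | 159568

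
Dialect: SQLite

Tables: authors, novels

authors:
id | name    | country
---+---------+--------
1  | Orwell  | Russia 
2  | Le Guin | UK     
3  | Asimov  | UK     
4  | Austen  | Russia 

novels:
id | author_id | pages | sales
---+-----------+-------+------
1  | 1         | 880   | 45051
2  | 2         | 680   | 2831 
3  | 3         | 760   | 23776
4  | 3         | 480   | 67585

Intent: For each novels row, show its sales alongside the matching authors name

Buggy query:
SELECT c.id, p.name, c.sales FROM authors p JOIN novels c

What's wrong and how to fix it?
Bug: JOIN with no ON clause produces a cartesian product; every novels row pairs with every authors row

Fix: Specify the join condition linking the foreign key to the parent id

Corrected query:
SELECT c.id, p.name, c.sales FROM authors p JOIN novels c ON c.author_id = p.id

Result:
id | name    | sales
---+---------+------
1  | Orwell  | 45051
2  | Le Guin | 2831 
3  | Asimov  | 23776
4  | Asimov  | 67585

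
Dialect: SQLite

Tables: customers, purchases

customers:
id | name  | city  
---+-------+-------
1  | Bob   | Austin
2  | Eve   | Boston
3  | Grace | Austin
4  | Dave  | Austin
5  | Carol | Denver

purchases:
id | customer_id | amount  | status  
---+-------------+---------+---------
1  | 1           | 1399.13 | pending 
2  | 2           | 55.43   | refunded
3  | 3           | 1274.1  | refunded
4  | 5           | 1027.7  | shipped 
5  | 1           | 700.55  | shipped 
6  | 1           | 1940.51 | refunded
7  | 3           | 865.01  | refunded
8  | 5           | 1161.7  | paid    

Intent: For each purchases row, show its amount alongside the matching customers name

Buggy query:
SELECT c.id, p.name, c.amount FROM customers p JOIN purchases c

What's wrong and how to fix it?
Bug: Missing join condition: each purchases row is matched to all customers rows instead of just its own

Fix: Add ON c.customer_id = p.id to the JOIN

Corrected query:
SELECT c.id, p.name, c.amount FROM customers p JOIN purchases c ON c.customer_id = p.id

Result:
id | name  | amount 
---+-------+--------
1  | Bob   | 1399.13
2  | Eve   | 55.43  
3  | Grace | 1274.1 
4  | Carol | 1027.7 
5  | Bob   | 700.55 
6  | Bob   | 1940.51
7  | Grace | 865.01 
8  | Carol | 1161.7 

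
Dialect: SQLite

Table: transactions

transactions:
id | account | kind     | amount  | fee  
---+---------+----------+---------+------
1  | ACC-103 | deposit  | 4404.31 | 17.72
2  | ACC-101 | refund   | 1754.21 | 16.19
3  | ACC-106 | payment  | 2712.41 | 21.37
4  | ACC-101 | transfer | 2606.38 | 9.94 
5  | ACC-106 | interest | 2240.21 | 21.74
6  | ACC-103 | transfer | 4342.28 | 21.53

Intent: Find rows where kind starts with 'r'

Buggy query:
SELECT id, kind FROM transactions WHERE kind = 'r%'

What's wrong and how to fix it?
Bug: '=' compares the literal string including the % character; pattern matching needs LIKE

Fix: Replace '=' with LIKE so 'r%' is treated as a pattern

Corrected query:
SELECT id, kind FROM transactions WHERE kind LIKE 'r%'

Result:
id | kind  
---+-------
2  | refund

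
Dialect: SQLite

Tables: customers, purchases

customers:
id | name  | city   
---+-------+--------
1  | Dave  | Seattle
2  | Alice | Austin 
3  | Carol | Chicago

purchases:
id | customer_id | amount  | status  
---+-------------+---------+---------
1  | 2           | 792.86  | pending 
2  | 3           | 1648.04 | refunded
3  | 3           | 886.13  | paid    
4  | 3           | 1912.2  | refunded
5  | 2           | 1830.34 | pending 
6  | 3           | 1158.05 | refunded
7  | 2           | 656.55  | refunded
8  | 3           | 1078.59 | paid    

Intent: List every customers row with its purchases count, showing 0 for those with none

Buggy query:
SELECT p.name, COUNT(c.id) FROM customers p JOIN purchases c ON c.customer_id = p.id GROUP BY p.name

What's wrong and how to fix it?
Bug: INNER JOIN drops customers rows that have no matching purchases rows

Fix: Use LEFT JOIN so parents without children still appear (COUNT(c.id) gives 0)

Corrected query:
SELECT p.name, COUNT(c.id) FROM customers p LEFT JOIN purchases c ON c.customer_id = p.id GROUP BY p.name

Result:
name  | COUNT(c.id)
------+------------
Alice | 3          
Carol | 5          
Dave  | 0          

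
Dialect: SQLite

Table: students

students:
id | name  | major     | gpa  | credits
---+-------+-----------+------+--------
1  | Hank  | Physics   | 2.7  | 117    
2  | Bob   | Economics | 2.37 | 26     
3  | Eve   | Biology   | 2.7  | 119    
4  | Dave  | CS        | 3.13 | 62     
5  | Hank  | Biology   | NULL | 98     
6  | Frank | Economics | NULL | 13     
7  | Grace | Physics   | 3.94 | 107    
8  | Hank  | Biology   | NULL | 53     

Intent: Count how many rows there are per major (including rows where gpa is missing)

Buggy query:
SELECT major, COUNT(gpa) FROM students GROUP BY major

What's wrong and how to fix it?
Bug: COUNT(column) counts non-NULL values only; rows with NULL gpa aren't counted

Fix: Replace COUNT(gpa) with COUNT(*)

Corrected query:
SELECT major, COUNT(*) FROM students GROUP BY major

Result:
major     | COUNT(*)
----------+---------
Biology   | 3       
CS        | 1       
Economics | 2       
Physics   | 2       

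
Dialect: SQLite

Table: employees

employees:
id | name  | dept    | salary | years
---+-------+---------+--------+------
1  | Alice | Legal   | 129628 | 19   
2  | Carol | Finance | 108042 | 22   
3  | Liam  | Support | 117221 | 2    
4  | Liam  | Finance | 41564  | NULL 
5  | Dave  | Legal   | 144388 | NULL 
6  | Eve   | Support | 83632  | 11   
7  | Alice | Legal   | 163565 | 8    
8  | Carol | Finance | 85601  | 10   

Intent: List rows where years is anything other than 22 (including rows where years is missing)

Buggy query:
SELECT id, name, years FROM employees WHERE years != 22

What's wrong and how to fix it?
Bug: Inequality against NULL is unknown, not true; rows with NULL are dropped

Fix: Handle NULL separately with IS NULL alongside the inequality

Corrected query:
SELECT id, name, years FROM employees WHERE years != 22 OR years IS NULL

Result:
id | name  | years
---+-------+------
1  | Alice | 19   
3  | Liam  | 2    
4  | Liam  | NULL 
5  | Dave  | NULL 
6  | Eve   | 11   
7  | Alice | 8    
8  | Carol | 10   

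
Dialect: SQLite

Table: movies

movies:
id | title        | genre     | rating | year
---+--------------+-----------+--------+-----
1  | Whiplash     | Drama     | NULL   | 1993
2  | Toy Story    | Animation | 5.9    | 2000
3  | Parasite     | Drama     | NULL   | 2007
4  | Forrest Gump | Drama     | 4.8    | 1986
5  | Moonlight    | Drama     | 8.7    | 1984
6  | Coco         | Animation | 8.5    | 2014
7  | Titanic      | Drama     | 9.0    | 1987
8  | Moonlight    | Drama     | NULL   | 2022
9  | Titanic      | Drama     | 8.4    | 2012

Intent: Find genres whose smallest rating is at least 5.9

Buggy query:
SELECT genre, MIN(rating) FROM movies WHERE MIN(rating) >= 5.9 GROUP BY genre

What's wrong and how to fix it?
Bug: MIN() in WHERE is a misuse of aggregate

Fix: Use HAVING for the per-group MIN condition

Corrected query:
SELECT genre, MIN(rating) FROM movies GROUP BY genre HAVING MIN(rating) >= 5.9

Result:
genre     | MIN(rating)
----------+------------
Animation | 5.9        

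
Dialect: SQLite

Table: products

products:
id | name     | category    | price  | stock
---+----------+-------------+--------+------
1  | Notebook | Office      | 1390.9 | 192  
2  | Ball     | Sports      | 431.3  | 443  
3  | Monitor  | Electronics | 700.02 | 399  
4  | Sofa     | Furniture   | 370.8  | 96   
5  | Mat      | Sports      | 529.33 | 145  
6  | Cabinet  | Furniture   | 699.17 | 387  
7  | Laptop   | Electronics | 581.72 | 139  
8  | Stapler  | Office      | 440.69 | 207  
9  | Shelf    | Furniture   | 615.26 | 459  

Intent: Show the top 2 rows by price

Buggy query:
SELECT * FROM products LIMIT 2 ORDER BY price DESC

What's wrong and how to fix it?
Bug: ORDER BY cannot follow LIMIT; LIMIT is the final clause

Fix: Sort with ORDER BY, then apply LIMIT

Corrected query:
SELECT * FROM products ORDER BY price DESC LIMIT 2

Result:
id | name     | category    | price  | stock
---+----------+-------------+--------+------
1  | Notebook | Office      | 1390.9 | 192  
3  | Monitor  | Electronics | 700.02 | 399  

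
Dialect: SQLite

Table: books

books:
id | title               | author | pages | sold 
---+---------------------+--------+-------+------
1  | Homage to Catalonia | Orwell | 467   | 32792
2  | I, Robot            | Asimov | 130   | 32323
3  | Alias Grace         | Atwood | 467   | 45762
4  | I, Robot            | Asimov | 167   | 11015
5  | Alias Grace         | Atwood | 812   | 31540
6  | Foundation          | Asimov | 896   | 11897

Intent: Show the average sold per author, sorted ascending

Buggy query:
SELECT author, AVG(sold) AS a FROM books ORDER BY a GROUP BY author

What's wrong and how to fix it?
Bug: GROUP BY must precede ORDER BY

Fix: Reorder: SELECT … FROM … GROUP BY … ORDER BY …

Corrected query:
SELECT author, AVG(sold) AS a FROM books GROUP BY author ORDER BY a

Result:
author | a           
-------+-------------
Asimov | 18411.666667
Orwell | 32792       
Atwood | 38651       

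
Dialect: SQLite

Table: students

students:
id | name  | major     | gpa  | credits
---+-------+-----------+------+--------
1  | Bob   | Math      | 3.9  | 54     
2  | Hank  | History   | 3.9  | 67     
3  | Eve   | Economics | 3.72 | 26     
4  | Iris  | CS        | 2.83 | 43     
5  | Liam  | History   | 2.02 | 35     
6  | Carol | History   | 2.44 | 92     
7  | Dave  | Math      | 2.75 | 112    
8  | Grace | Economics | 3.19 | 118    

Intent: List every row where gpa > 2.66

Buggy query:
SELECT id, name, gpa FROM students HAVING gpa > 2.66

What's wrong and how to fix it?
Bug: This is a non-aggregate query (no GROUP BY, no aggregates), so in SQLite the HAVING clause is invalid here; a row-level condition belongs in WHERE

Fix: Replace HAVING with WHERE since the condition applies to individual rows

Corrected query:
SELECT id, name, gpa FROM students WHERE gpa > 2.66

Result:
id | name  | gpa 
---+-------+-----
1  | Bob   | 3.9 
2  | Hank  | 3.9 
3  | Eve   | 3.72
4  | Iris  | 2.83
7  | Dave  | 2.75
8  | Grace | 3.19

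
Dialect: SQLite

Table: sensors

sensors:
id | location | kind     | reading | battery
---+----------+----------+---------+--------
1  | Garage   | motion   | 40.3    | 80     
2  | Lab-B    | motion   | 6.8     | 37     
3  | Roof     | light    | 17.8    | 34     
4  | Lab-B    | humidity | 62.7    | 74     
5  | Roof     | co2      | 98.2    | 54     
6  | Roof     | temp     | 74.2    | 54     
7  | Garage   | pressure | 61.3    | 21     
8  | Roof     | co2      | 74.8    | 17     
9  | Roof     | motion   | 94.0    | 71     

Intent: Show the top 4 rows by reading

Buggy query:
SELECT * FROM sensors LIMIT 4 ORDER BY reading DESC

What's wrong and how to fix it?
Bug: LIMIT must come after ORDER BY

Fix: Sort with ORDER BY, then apply LIMIT

Corrected query:
SELECT * FROM sensors ORDER BY reading DESC LIMIT 4

Result:
id | location | kind   | reading | battery
---+----------+--------+---------+--------
5  | Roof     | co2    | 98.2    | 54     
9  | Roof     | motion | 94      | 71     
8  | Roof     | co2    | 74.8    | 17     
6  | Roof     | temp   | 74.2    | 54     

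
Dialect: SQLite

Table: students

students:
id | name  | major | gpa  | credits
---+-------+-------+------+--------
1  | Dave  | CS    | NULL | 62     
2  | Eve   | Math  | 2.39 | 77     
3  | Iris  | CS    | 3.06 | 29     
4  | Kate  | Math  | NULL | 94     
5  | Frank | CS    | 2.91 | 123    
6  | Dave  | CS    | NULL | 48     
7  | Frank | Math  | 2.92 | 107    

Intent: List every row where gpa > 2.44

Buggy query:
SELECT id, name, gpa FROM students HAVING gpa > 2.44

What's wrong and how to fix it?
Bug: This is a non-aggregate query (no GROUP BY, no aggregates), so in SQLite the HAVING clause is invalid here; a row-level condition belongs in WHERE

Fix: Use WHERE for row-level filtering

Corrected query:
SELECT id, name, gpa FROM students WHERE gpa > 2.44

Result:
id | name  | gpa 
---+-------+-----
3  | Iris  | 3.06
5  | Frank | 2.91
7  | Frank | 2.92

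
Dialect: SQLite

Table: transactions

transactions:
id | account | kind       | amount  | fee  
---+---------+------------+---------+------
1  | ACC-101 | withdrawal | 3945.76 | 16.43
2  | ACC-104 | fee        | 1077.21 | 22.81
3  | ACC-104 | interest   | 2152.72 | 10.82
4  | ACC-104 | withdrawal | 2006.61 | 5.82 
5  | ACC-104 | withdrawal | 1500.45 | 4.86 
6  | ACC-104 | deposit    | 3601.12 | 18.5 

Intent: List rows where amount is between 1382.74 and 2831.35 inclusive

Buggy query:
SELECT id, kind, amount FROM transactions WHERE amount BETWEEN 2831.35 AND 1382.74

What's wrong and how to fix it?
Bug: The bounds are reversed; BETWEEN a AND b requires a <= b to match anything

Fix: Write BETWEEN 1382.74 AND 2831.35

Corrected query:
SELECT id, kind, amount FROM transactions WHERE amount BETWEEN 1382.74 AND 2831.35

Result:
id | kind       | amount 
---+------------+--------
3  | interest   | 2152.72
4  | withdrawal | 2006.61
5  | withdrawal | 1500.45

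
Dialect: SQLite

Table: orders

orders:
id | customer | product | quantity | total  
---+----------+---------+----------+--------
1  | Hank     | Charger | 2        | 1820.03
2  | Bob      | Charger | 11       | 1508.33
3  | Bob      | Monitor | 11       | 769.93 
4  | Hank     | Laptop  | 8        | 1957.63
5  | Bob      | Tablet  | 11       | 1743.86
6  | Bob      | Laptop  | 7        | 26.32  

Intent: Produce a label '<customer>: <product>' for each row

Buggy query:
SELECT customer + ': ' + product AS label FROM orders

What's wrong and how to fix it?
Bug: SQLite uses || for string concatenation; + coerces text to numbers (yielding 0)

Fix: Use the || operator for string concatenation

Corrected query:
SELECT customer || ': ' || product AS label FROM orders

Result:
label        
-------------
Hank: Charger
Bob: Charger 
Bob: Monitor 
Hank: Laptop 
Bob: Tablet  
Bob: Laptop  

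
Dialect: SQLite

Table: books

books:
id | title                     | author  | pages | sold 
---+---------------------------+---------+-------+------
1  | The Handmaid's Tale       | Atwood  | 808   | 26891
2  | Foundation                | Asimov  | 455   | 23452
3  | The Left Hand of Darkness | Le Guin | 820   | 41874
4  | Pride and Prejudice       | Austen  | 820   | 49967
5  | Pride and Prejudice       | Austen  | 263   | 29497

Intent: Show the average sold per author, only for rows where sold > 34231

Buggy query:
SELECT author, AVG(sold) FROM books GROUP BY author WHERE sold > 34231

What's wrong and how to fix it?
Bug: WHERE cannot follow GROUP BY

Fix: Move the WHERE clause before GROUP BY

Corrected query:
SELECT author, AVG(sold) FROM books WHERE sold > 34231 GROUP BY author

Result:
author  | AVG(sold)
--------+----------
Austen  | 49967    
Le Guin | 41874    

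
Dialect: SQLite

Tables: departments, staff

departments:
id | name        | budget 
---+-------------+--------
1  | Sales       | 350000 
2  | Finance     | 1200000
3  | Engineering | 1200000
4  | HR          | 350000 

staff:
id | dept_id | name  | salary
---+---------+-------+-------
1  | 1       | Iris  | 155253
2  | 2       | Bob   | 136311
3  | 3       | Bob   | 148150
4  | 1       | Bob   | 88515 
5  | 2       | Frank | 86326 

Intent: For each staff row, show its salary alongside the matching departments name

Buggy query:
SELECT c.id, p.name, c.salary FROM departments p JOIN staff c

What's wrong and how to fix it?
Bug: Missing join condition: each staff row is matched to all departments rows instead of just its own

Fix: Specify the join condition linking the foreign key to the parent id

Corrected query:
SELECT c.id, p.name, c.salary FROM departments p JOIN staff c ON c.dept_id = p.id

Result:
id | name        | salary
---+-------------+-------
1  | Sales       | 155253
2  | Finance     | 136311
3  | Engineering | 148150
4  | Sales       | 88515 
5  | Finance     | 86326 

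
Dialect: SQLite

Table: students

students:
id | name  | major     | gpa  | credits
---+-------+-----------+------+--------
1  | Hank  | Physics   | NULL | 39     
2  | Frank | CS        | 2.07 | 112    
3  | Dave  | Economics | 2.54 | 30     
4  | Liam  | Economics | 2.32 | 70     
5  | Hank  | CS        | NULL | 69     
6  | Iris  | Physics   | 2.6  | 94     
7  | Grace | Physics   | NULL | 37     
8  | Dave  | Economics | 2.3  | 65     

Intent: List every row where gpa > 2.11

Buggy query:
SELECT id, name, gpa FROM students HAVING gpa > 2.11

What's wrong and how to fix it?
Bug: HAVING filters the output of aggregation, but this query has no GROUP BY and no aggregate functions, so SQLite rejects it (HAVING clause on a non-aggregate query); the condition here is per row

Fix: Replace HAVING with WHERE since the condition applies to individual rows

Corrected query:
SELECT id, name, gpa FROM students WHERE gpa > 2.11

Result:
id | name | gpa 
---+------+-----
3  | Dave | 2.54
4  | Liam | 2.32
6  | Iris | 2.6 
8  | Dave | 2.3 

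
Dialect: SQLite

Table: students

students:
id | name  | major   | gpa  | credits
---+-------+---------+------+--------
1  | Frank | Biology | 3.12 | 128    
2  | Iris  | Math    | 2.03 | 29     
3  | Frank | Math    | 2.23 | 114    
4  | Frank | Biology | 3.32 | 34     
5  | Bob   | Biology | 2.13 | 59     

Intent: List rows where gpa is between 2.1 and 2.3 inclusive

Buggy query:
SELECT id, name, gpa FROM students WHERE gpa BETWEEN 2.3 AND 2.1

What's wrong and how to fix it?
Bug: BETWEEN expects the lower bound first; with 2.3 AND 2.1 the range is empty

Fix: Swap the bounds so the smaller value comes first

Corrected query:
SELECT id, name, gpa FROM students WHERE gpa BETWEEN 2.1 AND 2.3

Result:
id | name  | gpa 
---+-------+-----
3  | Frank | 2.23
5  | Bob   | 2.13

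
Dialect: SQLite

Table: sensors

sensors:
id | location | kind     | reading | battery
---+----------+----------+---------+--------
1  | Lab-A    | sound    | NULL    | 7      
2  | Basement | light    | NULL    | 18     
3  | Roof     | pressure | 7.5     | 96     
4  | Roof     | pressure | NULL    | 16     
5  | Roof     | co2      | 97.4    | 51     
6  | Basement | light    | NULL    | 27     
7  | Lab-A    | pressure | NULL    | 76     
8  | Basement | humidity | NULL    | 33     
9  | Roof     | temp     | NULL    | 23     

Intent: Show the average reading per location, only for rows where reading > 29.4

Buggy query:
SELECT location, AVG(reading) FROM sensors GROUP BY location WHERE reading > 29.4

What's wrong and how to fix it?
Bug: Row-level WHERE must come before GROUP BY in the clause order

Fix: Place WHERE between FROM and GROUP BY

Corrected query:
SELECT location, AVG(reading) FROM sensors WHERE reading > 29.4 GROUP BY location

Result:
location | AVG(reading)
---------+-------------
Roof     | 97.4        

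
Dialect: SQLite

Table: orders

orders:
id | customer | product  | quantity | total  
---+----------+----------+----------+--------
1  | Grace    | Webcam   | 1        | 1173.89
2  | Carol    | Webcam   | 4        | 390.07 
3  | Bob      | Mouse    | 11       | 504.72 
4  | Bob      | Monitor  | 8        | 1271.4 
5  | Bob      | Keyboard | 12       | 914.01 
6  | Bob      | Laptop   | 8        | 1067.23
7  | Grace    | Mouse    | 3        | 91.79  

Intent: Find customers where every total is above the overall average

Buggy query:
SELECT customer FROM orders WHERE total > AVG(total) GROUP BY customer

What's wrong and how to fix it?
Bug: WHERE evaluates per row before aggregation, so AVG() is unavailable

Fix: Compute the overall average in a scalar subquery and compare each group's MIN against it in HAVING

Corrected query:
SELECT customer FROM orders GROUP BY customer HAVING MIN(total) > (SELECT AVG(total) FROM orders)

Result:
(no rows)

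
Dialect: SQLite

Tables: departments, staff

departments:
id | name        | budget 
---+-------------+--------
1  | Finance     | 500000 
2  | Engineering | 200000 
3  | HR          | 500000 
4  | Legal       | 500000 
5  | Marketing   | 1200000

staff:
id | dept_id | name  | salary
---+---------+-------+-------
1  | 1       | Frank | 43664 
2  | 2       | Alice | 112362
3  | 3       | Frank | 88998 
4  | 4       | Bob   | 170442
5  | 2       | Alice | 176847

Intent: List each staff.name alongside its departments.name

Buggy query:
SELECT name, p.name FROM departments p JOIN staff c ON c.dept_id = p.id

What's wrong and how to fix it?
Bug: 'name' exists in both joined tables, so the database can't tell which one is meant

Fix: Qualify the column with its table alias (c.name)

Corrected query:
SELECT c.name, p.name FROM departments p JOIN staff c ON c.dept_id = p.id

Result:
name  | name       
------+------------
Frank | Finance    
Alice | Engineering
Frank | HR         
Bob   | Legal      
Alice | Engineering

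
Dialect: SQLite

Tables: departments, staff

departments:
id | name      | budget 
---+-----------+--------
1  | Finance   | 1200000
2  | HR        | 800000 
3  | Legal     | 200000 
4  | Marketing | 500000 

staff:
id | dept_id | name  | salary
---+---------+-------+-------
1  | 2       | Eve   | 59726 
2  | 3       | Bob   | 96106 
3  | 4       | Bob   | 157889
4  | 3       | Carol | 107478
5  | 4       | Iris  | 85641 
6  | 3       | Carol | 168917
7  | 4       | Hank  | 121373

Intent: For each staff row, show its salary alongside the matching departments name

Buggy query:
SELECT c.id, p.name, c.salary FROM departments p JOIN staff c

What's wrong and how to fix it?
Bug: JOIN with no ON clause produces a cartesian product; every staff row pairs with every departments row

Fix: Specify the join condition linking the foreign key to the parent id

Corrected query:
SELECT c.id, p.name, c.salary FROM departments p JOIN staff c ON c.dept_id = p.id

Result:
id | name      | salary
---+-----------+-------
1  | HR        | 59726 
2  | Legal     | 96106 
3  | Marketing | 157889
4  | Legal     | 107478
5  | Marketing | 85641 
6  | Legal     | 168917
7  | Marketing | 121373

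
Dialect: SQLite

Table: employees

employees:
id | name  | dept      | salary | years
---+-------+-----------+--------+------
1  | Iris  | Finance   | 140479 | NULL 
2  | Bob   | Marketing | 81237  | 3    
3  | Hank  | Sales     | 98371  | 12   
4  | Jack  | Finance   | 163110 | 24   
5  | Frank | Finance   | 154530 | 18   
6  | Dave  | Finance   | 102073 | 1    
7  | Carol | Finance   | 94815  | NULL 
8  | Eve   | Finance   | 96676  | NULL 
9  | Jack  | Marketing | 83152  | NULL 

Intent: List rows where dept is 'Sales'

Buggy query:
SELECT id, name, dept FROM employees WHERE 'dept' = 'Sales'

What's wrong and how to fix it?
Bug: 'dept' in single quotes is a string literal, not the column; the comparison is literal-vs-literal and never true

Fix: Reference the column as dept without single quotes

Corrected query:
SELECT id, name, dept FROM employees WHERE dept = 'Sales'

Result:
id | name | dept 
---+------+------
3  | Hank | Sales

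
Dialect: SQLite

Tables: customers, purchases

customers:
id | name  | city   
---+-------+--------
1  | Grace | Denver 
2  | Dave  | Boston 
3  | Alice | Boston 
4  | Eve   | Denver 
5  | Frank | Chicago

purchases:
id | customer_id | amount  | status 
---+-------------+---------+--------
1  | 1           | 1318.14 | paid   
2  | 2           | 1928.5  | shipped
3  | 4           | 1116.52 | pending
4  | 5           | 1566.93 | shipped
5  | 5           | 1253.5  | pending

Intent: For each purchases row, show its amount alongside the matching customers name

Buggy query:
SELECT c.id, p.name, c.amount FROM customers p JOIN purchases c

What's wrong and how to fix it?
Bug: JOIN with no ON clause produces a cartesian product; every purchases row pairs with every customers row

Fix: Specify the join condition linking the foreign key to the parent id

Corrected query:
SELECT c.id, p.name, c.amount FROM customers p JOIN purchases c ON c.customer_id = p.id

Result:
id | name  | amount 
---+-------+--------
1  | Grace | 1318.14
2  | Dave  | 1928.5 
3  | Eve   | 1116.52
4  | Frank | 1566.93
5  | Frank | 1253.5 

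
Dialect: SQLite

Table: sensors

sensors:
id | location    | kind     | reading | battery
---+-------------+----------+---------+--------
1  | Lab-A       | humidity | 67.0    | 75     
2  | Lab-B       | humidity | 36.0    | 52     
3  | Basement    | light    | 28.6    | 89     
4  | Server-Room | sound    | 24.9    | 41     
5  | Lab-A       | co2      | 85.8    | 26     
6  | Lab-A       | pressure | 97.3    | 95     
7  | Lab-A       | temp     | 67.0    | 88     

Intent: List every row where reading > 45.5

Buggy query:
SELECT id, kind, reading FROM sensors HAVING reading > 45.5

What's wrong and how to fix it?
Bug: This is a non-aggregate query (no GROUP BY, no aggregates), so in SQLite the HAVING clause is invalid here; a row-level condition belongs in WHERE

Fix: Use WHERE for row-level filtering

Corrected query:
SELECT id, kind, reading FROM sensors WHERE reading > 45.5

Result:
id | kind     | reading
---+----------+--------
1  | humidity | 67     
5  | co2      | 85.8   
6  | pressure | 97.3   
7  | temp     | 67     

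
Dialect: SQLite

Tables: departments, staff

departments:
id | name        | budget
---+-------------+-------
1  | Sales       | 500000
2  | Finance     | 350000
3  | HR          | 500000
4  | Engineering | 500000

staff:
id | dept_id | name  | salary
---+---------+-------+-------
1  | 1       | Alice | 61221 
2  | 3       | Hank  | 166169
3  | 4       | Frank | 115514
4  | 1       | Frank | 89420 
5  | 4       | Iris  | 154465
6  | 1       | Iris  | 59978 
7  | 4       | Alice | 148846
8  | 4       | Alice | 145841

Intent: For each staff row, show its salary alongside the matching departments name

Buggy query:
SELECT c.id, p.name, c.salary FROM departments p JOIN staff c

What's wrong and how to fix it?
Bug: JOIN with no ON clause produces a cartesian product; every staff row pairs with every departments row

Fix: Add ON c.dept_id = p.id to the JOIN

Corrected query:
SELECT c.id, p.name, c.salary FROM departments p JOIN staff c ON c.dept_id = p.id

Result:
id | name        | salary
---+-------------+-------
1  | Sales       | 61221 
2  | HR          | 166169
3  | Engineering | 115514
4  | Sales       | 89420 
5  | Engineering | 154465
6  | Sales       | 59978 
7  | Engineering | 148846
8  | Engineering | 145841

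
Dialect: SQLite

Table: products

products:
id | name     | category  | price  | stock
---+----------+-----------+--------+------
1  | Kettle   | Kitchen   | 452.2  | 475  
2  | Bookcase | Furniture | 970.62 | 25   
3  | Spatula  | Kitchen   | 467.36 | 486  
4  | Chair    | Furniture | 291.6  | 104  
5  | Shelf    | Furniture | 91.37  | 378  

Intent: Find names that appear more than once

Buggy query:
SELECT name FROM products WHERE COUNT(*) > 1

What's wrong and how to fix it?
Bug: COUNT(*) is an aggregate and cannot be used in WHERE

Fix: GROUP BY name, then filter groups with HAVING COUNT(*) > 1

Corrected query:
SELECT name FROM products GROUP BY name HAVING COUNT(*) > 1

Result:
(no rows)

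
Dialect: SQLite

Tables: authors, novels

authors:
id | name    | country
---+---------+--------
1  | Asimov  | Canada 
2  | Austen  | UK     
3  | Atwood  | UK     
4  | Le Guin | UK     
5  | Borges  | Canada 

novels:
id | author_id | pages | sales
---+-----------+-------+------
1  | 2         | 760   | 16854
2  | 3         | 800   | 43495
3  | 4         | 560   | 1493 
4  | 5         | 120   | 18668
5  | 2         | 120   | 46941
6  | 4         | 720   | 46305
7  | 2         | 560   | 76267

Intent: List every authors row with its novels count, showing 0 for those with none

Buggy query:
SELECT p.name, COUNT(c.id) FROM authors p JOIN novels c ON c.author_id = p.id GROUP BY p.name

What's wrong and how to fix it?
Bug: INNER JOIN drops authors rows that have no matching novels rows

Fix: Switch to LEFT JOIN to retain unmatched parent rows

Corrected query:
SELECT p.name, COUNT(c.id) FROM authors p LEFT JOIN novels c ON c.author_id = p.id GROUP BY p.name

Result:
name    | COUNT(c.id)
--------+------------
Asimov  | 0          
Atwood  | 1          
Austen  | 3          
Borges  | 1          
Le Guin | 2          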